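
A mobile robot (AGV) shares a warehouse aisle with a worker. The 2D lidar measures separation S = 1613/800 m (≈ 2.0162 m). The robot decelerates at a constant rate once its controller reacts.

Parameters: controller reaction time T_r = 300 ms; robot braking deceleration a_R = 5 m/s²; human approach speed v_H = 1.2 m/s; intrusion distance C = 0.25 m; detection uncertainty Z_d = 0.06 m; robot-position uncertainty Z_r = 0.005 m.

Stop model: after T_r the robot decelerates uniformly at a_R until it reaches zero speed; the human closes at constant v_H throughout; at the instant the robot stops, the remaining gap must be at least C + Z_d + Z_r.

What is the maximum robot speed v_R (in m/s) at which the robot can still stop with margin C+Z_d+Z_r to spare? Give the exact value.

v_R_max = 37/20 m/s = 1.8500 m/s

at the boundary: (1/10)·v² + (27/50)·v + (-1073/800) = 0
  disc = (27/50)² − 4·(1/10)·(-1073/800) = 8281/10000 ; √disc = 91/100
  v_R = (−(27/50) + 91/100) / (2·(1/10)) = 37/20 m/s
check:
braking lasts T_s = (37/20)/5 = 0.3700 s
robot in T_r: 1.8500·0.3000 = 0.5550 m
robot covers 1.8500·0.3700 − ½·5.0000·0.3700² = 0.3422 m while stopping
human closes 1.2000·0.6700 = 0.8040 m
C+Z_d+Z_r = 0.2500+0.0600+0.0050 = 0.3150 m
sum ≈ 0.5550+0.3422+0.8040+0.3150 ≈ 2.0162 m = S ✓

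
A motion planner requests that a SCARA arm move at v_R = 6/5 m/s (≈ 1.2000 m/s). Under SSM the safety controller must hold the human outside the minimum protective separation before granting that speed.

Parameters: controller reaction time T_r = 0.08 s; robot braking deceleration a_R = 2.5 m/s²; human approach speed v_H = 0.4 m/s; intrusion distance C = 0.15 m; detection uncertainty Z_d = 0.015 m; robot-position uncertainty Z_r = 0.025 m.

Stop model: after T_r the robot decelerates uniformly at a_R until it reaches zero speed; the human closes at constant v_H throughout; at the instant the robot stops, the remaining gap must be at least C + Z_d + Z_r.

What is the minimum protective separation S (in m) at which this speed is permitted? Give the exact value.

S_min = 399/500 m = 0.7980 m

braking lasts T_s = (6/5)/(5/2) = 0.4800 s
robot covers v_R·T_r = 1.2000·0.0800 = 0.0960 m before braking
robot under decel: 1.2000²/(2·2.5000) = 0.2880 m
person approaches 0.4000·(0.0800+0.4800) = 0.2240 m
margins: 0.1500+0.0150+0.0250 = 0.1900 m
S_min ≈ 0.0960+0.2880+0.2240+0.1900  ⇒  S_min = 399/500 m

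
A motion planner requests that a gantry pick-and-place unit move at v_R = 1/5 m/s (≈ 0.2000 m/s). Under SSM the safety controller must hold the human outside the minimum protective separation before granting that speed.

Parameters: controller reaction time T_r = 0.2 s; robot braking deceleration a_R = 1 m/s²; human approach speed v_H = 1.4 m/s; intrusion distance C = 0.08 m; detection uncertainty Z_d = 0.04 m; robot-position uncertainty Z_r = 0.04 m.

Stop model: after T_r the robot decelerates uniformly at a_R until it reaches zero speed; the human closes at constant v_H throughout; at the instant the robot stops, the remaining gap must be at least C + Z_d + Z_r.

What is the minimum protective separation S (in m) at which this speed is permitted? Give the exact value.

S_min = 39/50 m = 0.7800 m

T_s = v_R/a_R = (1/5)/1 = 0.2000 s
reaction-phase robot travel = 0.2000·0.2000 = 0.0400 m
robot covers 0.2000·0.2000 − ½·1.0000·0.2000² = 0.0200 m while stopping
human closes 1.4000·0.4000 = 0.5600 m
C+Z_d+Z_r = 0.0800+0.0400+0.0400 = 0.1600 m
S_min ≈ 0.0400+0.0200+0.5600+0.1600  ⇒  S_min = 39/50 m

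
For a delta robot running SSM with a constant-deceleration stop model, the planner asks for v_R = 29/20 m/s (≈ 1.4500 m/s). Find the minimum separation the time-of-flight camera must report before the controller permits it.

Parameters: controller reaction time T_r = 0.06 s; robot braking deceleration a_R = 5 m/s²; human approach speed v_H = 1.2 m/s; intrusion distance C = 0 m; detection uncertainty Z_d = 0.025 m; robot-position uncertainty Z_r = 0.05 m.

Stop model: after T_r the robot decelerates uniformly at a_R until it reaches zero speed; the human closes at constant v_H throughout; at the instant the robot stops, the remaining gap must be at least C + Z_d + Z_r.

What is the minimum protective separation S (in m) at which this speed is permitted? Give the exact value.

braking lasts T_s = (29/20)/5 = 0.2900 s
robot in T_r: 1.4500·0.0600 = 0.0870 m
robot under decel: 1.4500²/(2·5.0000) = 0.2102 m
human over T_r+T_s: 1.2000·(0.0600+0.2900) = 0.4200 m
C+Z_d+Z_r = 0.0000+0.0250+0.0500 = 0.0750 m
S_min ≈ 0.0870+0.2102+0.4200+0.0750  ⇒  S_min = 3169/4000 m

S_min = 3169/4000 m = 0.7923 m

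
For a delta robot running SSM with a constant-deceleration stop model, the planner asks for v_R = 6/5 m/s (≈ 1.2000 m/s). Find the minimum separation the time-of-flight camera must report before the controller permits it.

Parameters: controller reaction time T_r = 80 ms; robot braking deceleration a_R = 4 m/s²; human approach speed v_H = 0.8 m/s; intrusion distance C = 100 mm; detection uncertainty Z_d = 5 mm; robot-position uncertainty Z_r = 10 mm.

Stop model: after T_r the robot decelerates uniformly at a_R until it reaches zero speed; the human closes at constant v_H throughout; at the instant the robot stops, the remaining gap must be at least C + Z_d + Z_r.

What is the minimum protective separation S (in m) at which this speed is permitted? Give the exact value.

S_min = 139/200 m = 0.6950 m

T_s = v_R/a_R = (6/5)/4 = 0.3000 s
reaction-phase robot travel = 1.2000·0.0800 = 0.0960 m
braking distance = 1.2000²/(2·4.0000) = 0.1800 m
human closes 0.8000·0.3800 = 0.3040 m
margins: 0.1000+0.0050+0.0100 = 0.1150 m
S_min ≈ 0.0960+0.1800+0.3040+0.1150  ⇒  S_min = 139/200 m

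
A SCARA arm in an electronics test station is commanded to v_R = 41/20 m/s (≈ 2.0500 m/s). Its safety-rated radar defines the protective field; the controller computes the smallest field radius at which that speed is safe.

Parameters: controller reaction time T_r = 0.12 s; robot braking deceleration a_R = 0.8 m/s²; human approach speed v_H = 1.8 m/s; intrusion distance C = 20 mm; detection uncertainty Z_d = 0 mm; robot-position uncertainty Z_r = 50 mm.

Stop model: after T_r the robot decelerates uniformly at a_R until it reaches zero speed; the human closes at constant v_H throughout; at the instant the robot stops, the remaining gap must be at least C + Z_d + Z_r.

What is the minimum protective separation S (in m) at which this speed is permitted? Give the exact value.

stop time T_s = (41/20)/(4/5) = 2.5625 s
robot covers v_R·T_r = 2.0500·0.1200 = 0.2460 m before braking
robot covers 2.0500·2.5625 − ½·0.8000·2.5625² = 2.6266 m while stopping
person approaches 1.8000·(0.1200+2.5625) = 4.8285 m
residual clearance needed = 0.0200+0.0000+0.0500 = 0.0700 m
S_min ≈ 0.2460+2.6266+4.8285+0.0700  ⇒  S_min = 124337/16000 m

S_min = 124337/16000 m = 7.7711 m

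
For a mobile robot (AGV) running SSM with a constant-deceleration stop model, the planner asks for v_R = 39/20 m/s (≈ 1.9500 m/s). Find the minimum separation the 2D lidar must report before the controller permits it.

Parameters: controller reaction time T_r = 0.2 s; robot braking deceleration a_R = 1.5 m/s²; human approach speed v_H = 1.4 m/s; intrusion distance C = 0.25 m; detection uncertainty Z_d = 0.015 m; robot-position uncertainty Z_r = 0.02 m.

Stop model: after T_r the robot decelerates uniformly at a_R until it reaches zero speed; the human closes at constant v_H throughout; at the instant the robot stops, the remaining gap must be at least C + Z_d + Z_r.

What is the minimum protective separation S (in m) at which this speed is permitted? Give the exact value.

braking lasts T_s = (39/20)/(3/2) = 1.3000 s
reaction-phase robot travel = 1.9500·0.2000 = 0.3900 m
robot covers 1.9500·1.3000 − ½·1.5000·1.3000² = 1.2675 m while stopping
person approaches 1.4000·(0.2000+1.3000) = 2.1000 m
C+Z_d+Z_r = 0.2500+0.0150+0.0200 = 0.2850 m
S_min ≈ 0.3900+1.2675+2.1000+0.2850  ⇒  S_min = 1617/400 m

S_min = 1617/400 m = 4.0425 m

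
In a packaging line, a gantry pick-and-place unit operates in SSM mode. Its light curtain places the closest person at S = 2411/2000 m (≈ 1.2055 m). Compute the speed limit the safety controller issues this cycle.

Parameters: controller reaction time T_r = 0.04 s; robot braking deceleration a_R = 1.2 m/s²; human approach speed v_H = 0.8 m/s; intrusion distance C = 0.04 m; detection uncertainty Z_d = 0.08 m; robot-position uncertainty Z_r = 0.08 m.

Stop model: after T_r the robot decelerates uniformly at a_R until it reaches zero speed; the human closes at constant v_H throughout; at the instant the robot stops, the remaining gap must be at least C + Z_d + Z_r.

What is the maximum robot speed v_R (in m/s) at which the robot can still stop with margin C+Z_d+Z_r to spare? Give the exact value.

collect terms ⇒ (5/12)·v_R² + (53/75)·v_R + (-1947/2000) = 0
  disc = (53/75)² − 4·(5/12)·(-1947/2000) = 190969/90000 ; √disc = 437/300
  v_R = (−(53/75) + 437/300) / (2·(5/12)) = 9/10 m/s
check:
T_s = v_R/a_R = (9/10)/(6/5) = 0.7500 s
robot in T_r: 0.9000·0.0400 = 0.0360 m
robot under decel: 0.9000²/(2·1.2000) = 0.3375 m
human closes 0.8000·0.7900 = 0.6320 m
margins: 0.0400+0.0800+0.0800 = 0.2000 m
sum ≈ 0.0360+0.3375+0.6320+0.2000 ≈ 1.2055 m = S ✓

v_R_max = 9/10 m/s = 0.9000 m/s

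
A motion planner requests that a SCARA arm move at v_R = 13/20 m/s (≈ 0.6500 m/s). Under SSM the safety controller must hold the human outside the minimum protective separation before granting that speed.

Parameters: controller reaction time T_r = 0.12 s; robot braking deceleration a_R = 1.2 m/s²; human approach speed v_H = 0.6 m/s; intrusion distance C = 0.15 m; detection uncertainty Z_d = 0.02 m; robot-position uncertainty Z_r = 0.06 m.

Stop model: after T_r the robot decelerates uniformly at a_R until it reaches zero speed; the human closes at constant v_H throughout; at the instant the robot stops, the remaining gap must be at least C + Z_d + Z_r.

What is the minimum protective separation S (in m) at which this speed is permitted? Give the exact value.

S_min = 4229/4800 m = 0.8810 m

braking lasts T_s = (13/20)/(6/5) = 0.5417 s
robot in T_r: 0.6500·0.1200 = 0.0780 m
braking distance = 0.6500²/(2·1.2000) = 0.1760 m
human closes 0.6000·0.6617 = 0.3970 m
margins: 0.1500+0.0200+0.0600 = 0.2300 m
S_min ≈ 0.0780+0.1760+0.3970+0.2300  ⇒  S_min = 4229/4800 m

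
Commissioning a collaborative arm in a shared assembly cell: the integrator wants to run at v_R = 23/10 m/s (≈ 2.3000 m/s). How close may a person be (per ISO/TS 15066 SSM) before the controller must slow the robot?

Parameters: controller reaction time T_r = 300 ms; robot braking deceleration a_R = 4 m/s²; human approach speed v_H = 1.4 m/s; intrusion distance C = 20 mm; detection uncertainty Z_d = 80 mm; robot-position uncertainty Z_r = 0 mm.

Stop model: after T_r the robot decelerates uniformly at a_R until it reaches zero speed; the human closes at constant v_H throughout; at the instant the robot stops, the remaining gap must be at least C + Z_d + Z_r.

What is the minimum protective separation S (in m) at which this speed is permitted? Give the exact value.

S_min = 2141/800 m = 2.6763 m

T_s = v_R/a_R = (23/10)/4 = 0.5750 s
robot covers v_R·T_r = 2.3000·0.3000 = 0.6900 m before braking
robot under decel: 2.3000²/(2·4.0000) = 0.6613 m
person approaches 1.4000·(0.3000+0.5750) = 1.2250 m
C+Z_d+Z_r = 0.0200+0.0800+0.0000 = 0.1000 m
S_min ≈ 0.6900+0.6613+1.2250+0.1000  ⇒  S_min = 2141/800 m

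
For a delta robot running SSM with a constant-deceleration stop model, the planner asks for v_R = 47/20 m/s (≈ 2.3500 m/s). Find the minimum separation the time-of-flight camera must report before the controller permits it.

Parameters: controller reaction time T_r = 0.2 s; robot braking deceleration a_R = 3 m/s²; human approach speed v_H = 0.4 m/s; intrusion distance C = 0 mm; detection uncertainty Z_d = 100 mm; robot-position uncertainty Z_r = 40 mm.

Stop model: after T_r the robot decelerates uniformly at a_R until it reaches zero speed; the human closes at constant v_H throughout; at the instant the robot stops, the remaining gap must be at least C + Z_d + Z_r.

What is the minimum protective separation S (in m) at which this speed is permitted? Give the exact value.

braking lasts T_s = (47/20)/3 = 0.7833 s
robot in T_r: 2.3500·0.2000 = 0.4700 m
robot under decel: 2.3500²/(2·3.0000) = 0.9204 m
human over T_r+T_s: 0.4000·(0.2000+0.7833) = 0.3933 m
margins: 0.0000+0.1000+0.0400 = 0.1400 m
S_min ≈ 0.4700+0.9204+0.3933+0.1400  ⇒  S_min = 1539/800 m

S_min = 1539/800 m = 1.9238 m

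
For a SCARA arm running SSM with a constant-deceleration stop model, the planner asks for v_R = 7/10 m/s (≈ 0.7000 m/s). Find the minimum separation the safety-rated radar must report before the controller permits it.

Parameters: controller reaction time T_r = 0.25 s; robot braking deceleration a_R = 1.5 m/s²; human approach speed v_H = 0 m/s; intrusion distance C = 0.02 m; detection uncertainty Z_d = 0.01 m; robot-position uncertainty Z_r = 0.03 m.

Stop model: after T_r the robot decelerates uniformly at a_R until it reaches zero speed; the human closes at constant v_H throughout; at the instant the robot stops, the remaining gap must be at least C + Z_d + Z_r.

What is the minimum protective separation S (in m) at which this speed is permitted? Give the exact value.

S_min = 239/600 m = 0.3983 m

braking lasts T_s = (7/10)/(3/2) = 0.4667 s
robot covers v_R·T_r = 0.7000·0.2500 = 0.1750 m before braking
robot covers 0.7000·0.4667 − ½·1.5000·0.4667² = 0.1633 m while stopping
human closes 0.0000·0.7167 = 0.0000 m
C+Z_d+Z_r = 0.0200+0.0100+0.0300 = 0.0600 m
S_min ≈ 0.1750+0.1633+0.0000+0.0600  ⇒  S_min = 239/600 m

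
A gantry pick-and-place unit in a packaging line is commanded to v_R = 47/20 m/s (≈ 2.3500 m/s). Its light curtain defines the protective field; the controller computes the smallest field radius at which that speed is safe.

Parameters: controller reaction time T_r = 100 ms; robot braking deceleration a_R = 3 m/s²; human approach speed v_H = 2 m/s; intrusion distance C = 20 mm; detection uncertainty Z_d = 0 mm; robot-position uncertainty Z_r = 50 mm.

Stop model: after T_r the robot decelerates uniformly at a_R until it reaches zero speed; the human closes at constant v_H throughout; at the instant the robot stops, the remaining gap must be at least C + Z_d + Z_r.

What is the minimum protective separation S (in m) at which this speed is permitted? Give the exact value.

S_min = 7181/2400 m = 2.9921 m

T_s = v_R/a_R = (47/20)/3 = 0.7833 s
robot covers v_R·T_r = 2.3500·0.1000 = 0.2350 m before braking
braking distance = 2.3500²/(2·3.0000) = 0.9204 m
person approaches 2.0000·(0.1000+0.7833) = 1.7667 m
residual clearance needed = 0.0200+0.0000+0.0500 = 0.0700 m
S_min ≈ 0.2350+0.9204+1.7667+0.0700  ⇒  S_min = 7181/2400 m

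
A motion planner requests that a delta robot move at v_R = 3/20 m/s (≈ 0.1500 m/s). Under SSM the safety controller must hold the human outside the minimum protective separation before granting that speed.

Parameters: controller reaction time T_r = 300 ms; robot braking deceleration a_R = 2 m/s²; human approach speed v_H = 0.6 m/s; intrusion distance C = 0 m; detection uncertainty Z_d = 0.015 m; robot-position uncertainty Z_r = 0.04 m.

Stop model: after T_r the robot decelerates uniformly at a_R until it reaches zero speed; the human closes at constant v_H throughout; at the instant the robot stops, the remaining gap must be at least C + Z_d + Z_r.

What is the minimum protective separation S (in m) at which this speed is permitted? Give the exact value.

stop time T_s = (3/20)/2 = 0.0750 s
robot in T_r: 0.1500·0.3000 = 0.0450 m
braking distance = 0.1500²/(2·2.0000) = 0.0056 m
person approaches 0.6000·(0.3000+0.0750) = 0.2250 m
residual clearance needed = 0.0000+0.0150+0.0400 = 0.0550 m
S_min ≈ 0.0450+0.0056+0.2250+0.0550  ⇒  S_min = 529/1600 m

S_min = 529/1600 m = 0.3306 m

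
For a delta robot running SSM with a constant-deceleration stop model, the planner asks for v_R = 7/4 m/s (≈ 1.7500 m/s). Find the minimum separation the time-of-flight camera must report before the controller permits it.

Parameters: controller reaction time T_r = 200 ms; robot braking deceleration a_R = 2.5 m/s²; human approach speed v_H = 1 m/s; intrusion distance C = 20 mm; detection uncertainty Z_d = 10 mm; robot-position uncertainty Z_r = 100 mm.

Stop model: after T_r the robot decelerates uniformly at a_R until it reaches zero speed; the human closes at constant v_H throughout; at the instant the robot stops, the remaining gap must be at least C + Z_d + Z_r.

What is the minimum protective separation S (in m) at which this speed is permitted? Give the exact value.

S_min = 797/400 m = 1.9925 m

stop time T_s = (7/4)/(5/2) = 0.7000 s
robot covers v_R·T_r = 1.7500·0.2000 = 0.3500 m before braking
robot under decel: 1.7500²/(2·2.5000) = 0.6125 m
person approaches 1.0000·(0.2000+0.7000) = 0.9000 m
C+Z_d+Z_r = 0.0200+0.0100+0.1000 = 0.1300 m
S_min ≈ 0.3500+0.6125+0.9000+0.1300  ⇒  S_min = 797/400 m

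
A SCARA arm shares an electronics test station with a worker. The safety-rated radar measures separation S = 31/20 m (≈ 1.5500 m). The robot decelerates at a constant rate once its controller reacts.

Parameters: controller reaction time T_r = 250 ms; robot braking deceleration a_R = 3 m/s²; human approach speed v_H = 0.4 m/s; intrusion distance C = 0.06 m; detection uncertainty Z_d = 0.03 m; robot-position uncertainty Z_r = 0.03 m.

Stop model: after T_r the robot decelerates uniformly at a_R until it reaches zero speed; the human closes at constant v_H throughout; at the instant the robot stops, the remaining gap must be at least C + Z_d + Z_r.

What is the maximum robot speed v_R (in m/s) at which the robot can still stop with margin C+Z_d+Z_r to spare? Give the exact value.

v_R_max = 19/10 m/s = 1.9000 m/s

quadratic (1/6)·v² + (23/60)·v + (-133/100) = 0
  disc = (23/60)² − 4·(1/6)·(-133/100) = 3721/3600 ; √disc = 61/60
  v_R = (−(23/60) + 61/60) / (2·(1/6)) = 19/10 m/s
check:
braking lasts T_s = (19/10)/3 = 0.6333 s
robot covers v_R·T_r = 1.9000·0.2500 = 0.4750 m before braking
robot under decel: 1.9000²/(2·3.0000) = 0.6017 m
human closes 0.4000·0.8833 = 0.3533 m
residual clearance needed = 0.0600+0.0300+0.0300 = 0.1200 m
sum ≈ 0.4750+0.6017+0.3533+0.1200 ≈ 1.5500 m = S ✓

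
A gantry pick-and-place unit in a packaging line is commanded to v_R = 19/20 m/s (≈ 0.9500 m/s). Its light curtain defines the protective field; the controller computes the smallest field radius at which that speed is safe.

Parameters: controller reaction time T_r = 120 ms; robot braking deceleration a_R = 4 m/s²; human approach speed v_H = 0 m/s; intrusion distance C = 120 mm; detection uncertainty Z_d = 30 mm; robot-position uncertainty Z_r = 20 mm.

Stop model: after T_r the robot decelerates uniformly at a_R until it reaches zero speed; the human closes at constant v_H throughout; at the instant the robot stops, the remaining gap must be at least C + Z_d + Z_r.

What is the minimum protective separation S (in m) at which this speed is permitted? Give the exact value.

S_min = 6349/16000 m = 0.3968 m

stop time T_s = (19/20)/4 = 0.2375 s
robot in T_r: 0.9500·0.1200 = 0.1140 m
braking distance = 0.9500²/(2·4.0000) = 0.1128 m
human over T_r+T_s: 0.0000·(0.1200+0.2375) = 0.0000 m
margins: 0.1200+0.0300+0.0200 = 0.1700 m
S_min ≈ 0.1140+0.1128+0.0000+0.1700  ⇒  S_min = 6349/16000 m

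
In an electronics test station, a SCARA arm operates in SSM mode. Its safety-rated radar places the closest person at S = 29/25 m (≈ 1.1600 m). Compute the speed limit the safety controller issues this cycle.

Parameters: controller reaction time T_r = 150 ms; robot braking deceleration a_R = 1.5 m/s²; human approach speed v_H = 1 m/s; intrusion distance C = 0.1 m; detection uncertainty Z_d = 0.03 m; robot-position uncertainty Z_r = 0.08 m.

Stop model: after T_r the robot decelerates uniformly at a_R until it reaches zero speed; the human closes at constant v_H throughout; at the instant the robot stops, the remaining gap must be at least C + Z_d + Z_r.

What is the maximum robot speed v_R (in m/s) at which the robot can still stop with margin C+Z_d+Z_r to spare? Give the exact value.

at the boundary: (1/3)·v² + (49/60)·v + (-4/5) = 0
  disc = (49/60)² − 4·(1/3)·(-4/5) = 6241/3600 ; √disc = 79/60
  v_R = (−(49/60) + 79/60) / (2·(1/3)) = 3/4 m/s
check:
braking lasts T_s = (3/4)/(3/2) = 0.5000 s
reaction-phase robot travel = 0.7500·0.1500 = 0.1125 m
robot covers 0.7500·0.5000 − ½·1.5000·0.5000² = 0.1875 m while stopping
person approaches 1.0000·(0.1500+0.5000) = 0.6500 m
margins: 0.1000+0.0300+0.0800 = 0.2100 m
sum ≈ 0.1125+0.1875+0.6500+0.2100 ≈ 1.1600 m = S ✓

v_R_max = 3/4 m/s = 0.7500 m/s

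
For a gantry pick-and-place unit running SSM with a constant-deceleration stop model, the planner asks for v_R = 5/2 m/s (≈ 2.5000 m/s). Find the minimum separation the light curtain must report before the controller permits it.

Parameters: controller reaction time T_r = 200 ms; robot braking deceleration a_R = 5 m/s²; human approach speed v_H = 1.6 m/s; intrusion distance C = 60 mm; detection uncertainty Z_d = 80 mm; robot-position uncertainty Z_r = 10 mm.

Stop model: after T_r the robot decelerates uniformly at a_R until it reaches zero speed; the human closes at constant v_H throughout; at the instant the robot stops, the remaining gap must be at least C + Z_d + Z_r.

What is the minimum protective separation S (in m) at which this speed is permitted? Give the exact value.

S_min = 479/200 m = 2.3950 m

T_s = v_R/a_R = (5/2)/5 = 0.5000 s
reaction-phase robot travel = 2.5000·0.2000 = 0.5000 m
robot covers 2.5000·0.5000 − ½·5.0000·0.5000² = 0.6250 m while stopping
human closes 1.6000·0.7000 = 1.1200 m
residual clearance needed = 0.0600+0.0800+0.0100 = 0.1500 m
S_min ≈ 0.5000+0.6250+1.1200+0.1500  ⇒  S_min = 479/200 m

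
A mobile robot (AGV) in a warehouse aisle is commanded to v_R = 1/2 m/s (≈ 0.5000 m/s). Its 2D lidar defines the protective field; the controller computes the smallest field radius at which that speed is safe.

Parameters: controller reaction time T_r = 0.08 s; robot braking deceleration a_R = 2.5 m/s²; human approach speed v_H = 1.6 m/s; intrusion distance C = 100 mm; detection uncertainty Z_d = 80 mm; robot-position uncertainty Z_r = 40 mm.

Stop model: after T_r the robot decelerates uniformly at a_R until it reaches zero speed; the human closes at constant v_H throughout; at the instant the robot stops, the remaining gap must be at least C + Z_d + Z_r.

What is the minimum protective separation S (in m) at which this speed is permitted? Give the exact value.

S_min = 379/500 m = 0.7580 m

braking lasts T_s = (1/2)/(5/2) = 0.2000 s
reaction-phase robot travel = 0.5000·0.0800 = 0.0400 m
robot covers 0.5000·0.2000 − ½·2.5000·0.2000² = 0.0500 m while stopping
person approaches 1.6000·(0.0800+0.2000) = 0.4480 m
margins: 0.1000+0.0800+0.0400 = 0.2200 m
S_min ≈ 0.0400+0.0500+0.4480+0.2200  ⇒  S_min = 379/500 m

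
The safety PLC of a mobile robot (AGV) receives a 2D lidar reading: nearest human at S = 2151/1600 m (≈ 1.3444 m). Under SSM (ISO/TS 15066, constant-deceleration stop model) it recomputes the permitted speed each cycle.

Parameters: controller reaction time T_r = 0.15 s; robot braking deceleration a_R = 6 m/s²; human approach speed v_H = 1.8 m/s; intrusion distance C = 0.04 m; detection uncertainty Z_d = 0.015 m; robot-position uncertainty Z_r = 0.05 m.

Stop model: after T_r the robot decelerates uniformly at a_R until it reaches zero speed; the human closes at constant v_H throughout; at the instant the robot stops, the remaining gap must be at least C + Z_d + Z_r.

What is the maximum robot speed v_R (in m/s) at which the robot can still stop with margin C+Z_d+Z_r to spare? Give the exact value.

quadratic (1/12)·v² + (9/20)·v + (-1551/1600) = 0
  disc = (9/20)² − 4·(1/12)·(-1551/1600) = 841/1600 ; √disc = 29/40
  v_R = (−(9/20) + 29/40) / (2·(1/12)) = 33/20 m/s
check:
T_s = v_R/a_R = (33/20)/6 = 0.2750 s
reaction-phase robot travel = 1.6500·0.1500 = 0.2475 m
robot covers 1.6500·0.2750 − ½·6.0000·0.2750² = 0.2269 m while stopping
human over T_r+T_s: 1.8000·(0.1500+0.2750) = 0.7650 m
C+Z_d+Z_r = 0.0400+0.0150+0.0500 = 0.1050 m
sum ≈ 0.2475+0.2269+0.7650+0.1050 ≈ 1.3444 m = S ✓

v_R_max = 33/20 m/s = 1.6500 m/s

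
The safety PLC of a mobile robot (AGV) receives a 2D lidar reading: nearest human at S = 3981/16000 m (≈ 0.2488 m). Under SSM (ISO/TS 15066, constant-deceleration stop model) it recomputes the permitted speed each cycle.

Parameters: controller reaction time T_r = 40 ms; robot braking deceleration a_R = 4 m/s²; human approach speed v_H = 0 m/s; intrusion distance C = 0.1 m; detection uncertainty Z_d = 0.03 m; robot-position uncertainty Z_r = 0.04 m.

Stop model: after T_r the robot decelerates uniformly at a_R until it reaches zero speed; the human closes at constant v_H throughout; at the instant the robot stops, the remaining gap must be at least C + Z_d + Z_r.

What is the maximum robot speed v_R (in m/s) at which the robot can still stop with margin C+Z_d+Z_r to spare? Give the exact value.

v_R_max = 13/20 m/s = 0.6500 m/s

at the boundary: (1/8)·v² + (1/25)·v + (-1261/16000) = 0
  disc = (1/25)² − 4·(1/8)·(-1261/16000) = 6561/160000 ; √disc = 81/400
  v_R = (−(1/25) + 81/400) / (2·(1/8)) = 13/20 m/s
check:
braking lasts T_s = (13/20)/4 = 0.1625 s
robot in T_r: 0.6500·0.0400 = 0.0260 m
robot under decel: 0.6500²/(2·4.0000) = 0.0528 m
human closes 0.0000·0.2025 = 0.0000 m
margins: 0.1000+0.0300+0.0400 = 0.1700 m
sum ≈ 0.0260+0.0528+0.0000+0.1700 ≈ 0.2488 m = S ✓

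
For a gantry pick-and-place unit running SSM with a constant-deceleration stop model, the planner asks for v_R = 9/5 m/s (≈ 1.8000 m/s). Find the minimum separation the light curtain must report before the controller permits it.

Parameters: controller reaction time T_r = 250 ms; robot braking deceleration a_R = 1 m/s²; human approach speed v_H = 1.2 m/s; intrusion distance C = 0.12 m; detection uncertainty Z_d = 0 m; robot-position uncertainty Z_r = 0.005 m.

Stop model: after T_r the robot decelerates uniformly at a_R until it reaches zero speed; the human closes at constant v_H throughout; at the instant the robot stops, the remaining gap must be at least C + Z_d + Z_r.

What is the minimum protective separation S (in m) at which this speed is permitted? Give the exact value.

braking lasts T_s = (9/5)/1 = 1.8000 s
reaction-phase robot travel = 1.8000·0.2500 = 0.4500 m
robot covers 1.8000·1.8000 − ½·1.0000·1.8000² = 1.6200 m while stopping
human closes 1.2000·2.0500 = 2.4600 m
C+Z_d+Z_r = 0.1200+0.0000+0.0050 = 0.1250 m
S_min ≈ 0.4500+1.6200+2.4600+0.1250  ⇒  S_min = 931/200 m

S_min = 931/200 m = 4.6550 m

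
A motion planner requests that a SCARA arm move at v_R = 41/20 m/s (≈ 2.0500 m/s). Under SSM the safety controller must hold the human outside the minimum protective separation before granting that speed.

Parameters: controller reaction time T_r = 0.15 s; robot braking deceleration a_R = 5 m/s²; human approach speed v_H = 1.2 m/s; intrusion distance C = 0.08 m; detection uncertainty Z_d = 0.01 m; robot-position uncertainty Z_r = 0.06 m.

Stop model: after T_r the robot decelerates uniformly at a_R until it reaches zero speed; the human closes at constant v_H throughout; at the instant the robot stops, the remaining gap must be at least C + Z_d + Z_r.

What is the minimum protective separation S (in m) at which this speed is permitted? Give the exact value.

S_min = 6199/4000 m = 1.5497 m

stop time T_s = (41/20)/5 = 0.4100 s
robot in T_r: 2.0500·0.1500 = 0.3075 m
robot covers 2.0500·0.4100 − ½·5.0000·0.4100² = 0.4203 m while stopping
person approaches 1.2000·(0.1500+0.4100) = 0.6720 m
residual clearance needed = 0.0800+0.0100+0.0600 = 0.1500 m
S_min ≈ 0.3075+0.4203+0.6720+0.1500  ⇒  S_min = 6199/4000 m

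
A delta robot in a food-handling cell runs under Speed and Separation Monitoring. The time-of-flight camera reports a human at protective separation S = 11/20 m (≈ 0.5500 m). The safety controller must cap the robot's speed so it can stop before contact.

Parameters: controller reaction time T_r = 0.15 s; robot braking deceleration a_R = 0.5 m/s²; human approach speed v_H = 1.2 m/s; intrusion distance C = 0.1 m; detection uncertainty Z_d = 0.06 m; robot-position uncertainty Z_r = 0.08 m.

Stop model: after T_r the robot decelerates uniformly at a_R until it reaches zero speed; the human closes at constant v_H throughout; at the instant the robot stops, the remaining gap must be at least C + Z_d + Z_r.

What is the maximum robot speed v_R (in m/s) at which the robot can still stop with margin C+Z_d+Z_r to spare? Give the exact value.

v_R_max = 1/20 m/s = 0.0500 m/s

collect terms ⇒ (1)·v_R² + (51/20)·v_R + (-13/100) = 0
  disc = (51/20)² − 4·(1)·(-13/100) = 2809/400 ; √disc = 53/20
  v_R = (−(51/20) + 53/20) / (2·(1)) = 1/20 m/s
check:
braking lasts T_s = (1/20)/(1/2) = 0.1000 s
robot in T_r: 0.0500·0.1500 = 0.0075 m
robot under decel: 0.0500²/(2·0.5000) = 0.0025 m
human over T_r+T_s: 1.2000·(0.1500+0.1000) = 0.3000 m
C+Z_d+Z_r = 0.1000+0.0600+0.0800 = 0.2400 m
sum ≈ 0.0075+0.0025+0.3000+0.2400 ≈ 0.5500 m = S ✓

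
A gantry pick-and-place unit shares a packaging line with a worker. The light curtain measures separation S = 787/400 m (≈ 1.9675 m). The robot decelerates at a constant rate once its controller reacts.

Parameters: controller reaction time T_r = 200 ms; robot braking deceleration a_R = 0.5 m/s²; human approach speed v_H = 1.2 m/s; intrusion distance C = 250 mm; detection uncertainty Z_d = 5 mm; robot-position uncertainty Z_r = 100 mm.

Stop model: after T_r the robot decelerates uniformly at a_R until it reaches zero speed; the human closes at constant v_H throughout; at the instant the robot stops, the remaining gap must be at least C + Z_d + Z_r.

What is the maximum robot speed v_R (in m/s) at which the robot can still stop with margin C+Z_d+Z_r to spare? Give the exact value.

v_R_max = 9/20 m/s = 0.4500 m/s

at the boundary: (1)·v² + (13/5)·v + (-549/400) = 0
  disc = (13/5)² − 4·(1)·(-549/400) = 49/4 ; √disc = 7/2
  v_R = (−(13/5) + 7/2) / (2·(1)) = 9/20 m/s
check:
T_s = v_R/a_R = (9/20)/(1/2) = 0.9000 s
robot in T_r: 0.4500·0.2000 = 0.0900 m
braking distance = 0.4500²/(2·0.5000) = 0.2025 m
person approaches 1.2000·(0.2000+0.9000) = 1.3200 m
C+Z_d+Z_r = 0.2500+0.0050+0.1000 = 0.3550 m
sum ≈ 0.0900+0.2025+1.3200+0.3550 ≈ 1.9675 m = S ✓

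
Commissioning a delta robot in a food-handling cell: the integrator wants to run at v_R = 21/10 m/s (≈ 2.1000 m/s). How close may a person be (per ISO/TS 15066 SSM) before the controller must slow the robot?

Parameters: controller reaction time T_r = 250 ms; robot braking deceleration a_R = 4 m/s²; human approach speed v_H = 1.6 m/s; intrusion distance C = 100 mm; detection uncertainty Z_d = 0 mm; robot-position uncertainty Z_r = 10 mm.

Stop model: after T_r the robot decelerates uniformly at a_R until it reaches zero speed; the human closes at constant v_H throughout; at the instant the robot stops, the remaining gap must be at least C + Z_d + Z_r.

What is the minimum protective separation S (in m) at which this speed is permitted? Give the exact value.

S_min = 1941/800 m = 2.4263 m

braking lasts T_s = (21/10)/4 = 0.5250 s
robot in T_r: 2.1000·0.2500 = 0.5250 m
robot covers 2.1000·0.5250 − ½·4.0000·0.5250² = 0.5513 m while stopping
human over T_r+T_s: 1.6000·(0.2500+0.5250) = 1.2400 m
residual clearance needed = 0.1000+0.0000+0.0100 = 0.1100 m
S_min ≈ 0.5250+0.5513+1.2400+0.1100  ⇒  S_min = 1941/800 m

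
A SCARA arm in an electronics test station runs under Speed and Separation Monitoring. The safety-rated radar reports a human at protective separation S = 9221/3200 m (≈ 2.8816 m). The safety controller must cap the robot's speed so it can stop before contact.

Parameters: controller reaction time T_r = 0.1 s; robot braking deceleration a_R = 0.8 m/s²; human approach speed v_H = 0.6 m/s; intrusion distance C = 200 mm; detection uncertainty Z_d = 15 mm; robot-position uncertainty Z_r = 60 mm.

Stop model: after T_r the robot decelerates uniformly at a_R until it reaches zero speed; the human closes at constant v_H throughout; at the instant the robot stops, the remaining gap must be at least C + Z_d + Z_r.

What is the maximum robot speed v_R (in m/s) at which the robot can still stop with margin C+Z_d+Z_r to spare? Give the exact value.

v_R_max = 29/20 m/s = 1.4500 m/s

at the boundary: (5/8)·v² + (17/20)·v + (-8149/3200) = 0
  disc = (17/20)² − 4·(5/8)·(-8149/3200) = 45369/6400 ; √disc = 213/80
  v_R = (−(17/20) + 213/80) / (2·(5/8)) = 29/20 m/s
check:
T_s = v_R/a_R = (29/20)/(4/5) = 1.8125 s
robot covers v_R·T_r = 1.4500·0.1000 = 0.1450 m before braking
robot covers 1.4500·1.8125 − ½·0.8000·1.8125² = 1.3141 m while stopping
human closes 0.6000·1.9125 = 1.1475 m
C+Z_d+Z_r = 0.2000+0.0150+0.0600 = 0.2750 m
sum ≈ 0.1450+1.3141+1.1475+0.2750 ≈ 2.8816 m = S ✓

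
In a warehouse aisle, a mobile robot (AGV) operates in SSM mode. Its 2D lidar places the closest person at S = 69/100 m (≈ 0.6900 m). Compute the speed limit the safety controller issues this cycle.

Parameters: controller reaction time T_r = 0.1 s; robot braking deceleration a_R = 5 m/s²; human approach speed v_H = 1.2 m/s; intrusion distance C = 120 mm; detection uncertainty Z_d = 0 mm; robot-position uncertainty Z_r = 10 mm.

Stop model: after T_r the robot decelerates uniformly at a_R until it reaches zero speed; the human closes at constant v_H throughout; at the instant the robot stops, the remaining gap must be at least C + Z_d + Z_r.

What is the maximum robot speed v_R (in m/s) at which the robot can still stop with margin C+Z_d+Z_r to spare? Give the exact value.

collect terms ⇒ (1/10)·v_R² + (17/50)·v_R + (-11/25) = 0
  disc = (17/50)² − 4·(1/10)·(-11/25) = 729/2500 ; √disc = 27/50
  v_R = (−(17/50) + 27/50) / (2·(1/10)) = 1 m/s
check:
braking lasts T_s = 1/5 = 0.2000 s
robot in T_r: 1.0000·0.1000 = 0.1000 m
braking distance = 1.0000²/(2·5.0000) = 0.1000 m
human closes 1.2000·0.3000 = 0.3600 m
margins: 0.1200+0.0000+0.0100 = 0.1300 m
sum ≈ 0.1000+0.1000+0.3600+0.1300 ≈ 0.6900 m = S ✓

v_R_max = 1 m/s = 1.0000 m/s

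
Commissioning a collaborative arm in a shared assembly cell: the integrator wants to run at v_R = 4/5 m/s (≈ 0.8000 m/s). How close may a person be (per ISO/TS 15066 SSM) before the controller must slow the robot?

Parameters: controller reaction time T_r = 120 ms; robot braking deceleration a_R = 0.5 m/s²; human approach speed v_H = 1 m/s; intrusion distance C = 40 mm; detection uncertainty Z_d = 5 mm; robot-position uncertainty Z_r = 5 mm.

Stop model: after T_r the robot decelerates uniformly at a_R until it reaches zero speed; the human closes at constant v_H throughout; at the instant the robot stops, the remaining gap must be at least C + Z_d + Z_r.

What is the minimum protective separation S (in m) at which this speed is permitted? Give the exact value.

S_min = 1253/500 m = 2.5060 m

stop time T_s = (4/5)/(1/2) = 1.6000 s
robot in T_r: 0.8000·0.1200 = 0.0960 m
robot under decel: 0.8000²/(2·0.5000) = 0.6400 m
human closes 1.0000·1.7200 = 1.7200 m
residual clearance needed = 0.0400+0.0050+0.0050 = 0.0500 m
S_min ≈ 0.0960+0.6400+1.7200+0.0500  ⇒  S_min = 1253/500 m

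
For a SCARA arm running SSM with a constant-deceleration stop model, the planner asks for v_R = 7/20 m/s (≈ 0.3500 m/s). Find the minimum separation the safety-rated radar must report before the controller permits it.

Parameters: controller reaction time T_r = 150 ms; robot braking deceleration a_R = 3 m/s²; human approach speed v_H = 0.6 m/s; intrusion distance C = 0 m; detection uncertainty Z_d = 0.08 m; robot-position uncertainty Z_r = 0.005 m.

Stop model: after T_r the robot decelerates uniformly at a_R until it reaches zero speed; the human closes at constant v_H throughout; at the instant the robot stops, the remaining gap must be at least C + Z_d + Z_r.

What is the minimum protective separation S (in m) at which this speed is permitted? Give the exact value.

stop time T_s = (7/20)/3 = 0.1167 s
reaction-phase robot travel = 0.3500·0.1500 = 0.0525 m
braking distance = 0.3500²/(2·3.0000) = 0.0204 m
person approaches 0.6000·(0.1500+0.1167) = 0.1600 m
residual clearance needed = 0.0000+0.0800+0.0050 = 0.0850 m
S_min ≈ 0.0525+0.0204+0.1600+0.0850  ⇒  S_min = 763/2400 m

S_min = 763/2400 m = 0.3179 m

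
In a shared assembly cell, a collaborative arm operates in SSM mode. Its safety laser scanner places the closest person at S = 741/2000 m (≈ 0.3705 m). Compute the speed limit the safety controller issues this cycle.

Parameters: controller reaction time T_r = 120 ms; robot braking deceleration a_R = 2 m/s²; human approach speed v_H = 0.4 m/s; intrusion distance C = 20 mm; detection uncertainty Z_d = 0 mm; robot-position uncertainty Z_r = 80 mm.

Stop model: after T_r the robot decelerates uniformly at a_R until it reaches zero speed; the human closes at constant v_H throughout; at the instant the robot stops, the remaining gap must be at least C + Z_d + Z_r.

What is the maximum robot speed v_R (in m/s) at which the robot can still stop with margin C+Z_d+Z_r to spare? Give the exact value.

at the boundary: (1/4)·v² + (8/25)·v + (-89/400) = 0
  disc = (8/25)² − 4·(1/4)·(-89/400) = 3249/10000 ; √disc = 57/100
  v_R = (−(8/25) + 57/100) / (2·(1/4)) = 1/2 m/s
check:
braking lasts T_s = (1/2)/2 = 0.2500 s
robot covers v_R·T_r = 0.5000·0.1200 = 0.0600 m before braking
robot covers 0.5000·0.2500 − ½·2.0000·0.2500² = 0.0625 m while stopping
person approaches 0.4000·(0.1200+0.2500) = 0.1480 m
C+Z_d+Z_r = 0.0200+0.0000+0.0800 = 0.1000 m
sum ≈ 0.0600+0.0625+0.1480+0.1000 ≈ 0.3705 m = S ✓

v_R_max = 1/2 m/s = 0.5000 m/s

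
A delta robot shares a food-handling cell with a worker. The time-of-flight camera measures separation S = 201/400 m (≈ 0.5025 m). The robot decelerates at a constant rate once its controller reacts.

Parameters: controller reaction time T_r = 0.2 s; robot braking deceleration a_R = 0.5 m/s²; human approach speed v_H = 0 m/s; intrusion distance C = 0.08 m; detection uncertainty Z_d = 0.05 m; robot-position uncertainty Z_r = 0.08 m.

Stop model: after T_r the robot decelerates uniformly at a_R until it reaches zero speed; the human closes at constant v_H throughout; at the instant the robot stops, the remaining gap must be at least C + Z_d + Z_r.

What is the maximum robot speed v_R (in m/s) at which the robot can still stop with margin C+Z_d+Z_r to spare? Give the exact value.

v_R_max = 9/20 m/s = 0.4500 m/s

at the boundary: (1)·v² + (1/5)·v + (-117/400) = 0
  disc = (1/5)² − 4·(1)·(-117/400) = 121/100 ; √disc = 11/10
  v_R = (−(1/5) + 11/10) / (2·(1)) = 9/20 m/s
check:
T_s = v_R/a_R = (9/20)/(1/2) = 0.9000 s
robot covers v_R·T_r = 0.4500·0.2000 = 0.0900 m before braking
robot covers 0.4500·0.9000 − ½·0.5000·0.9000² = 0.2025 m while stopping
person approaches 0.0000·(0.2000+0.9000) = 0.0000 m
residual clearance needed = 0.0800+0.0500+0.0800 = 0.2100 m
sum ≈ 0.0900+0.2025+0.0000+0.2100 ≈ 0.5025 m = S ✓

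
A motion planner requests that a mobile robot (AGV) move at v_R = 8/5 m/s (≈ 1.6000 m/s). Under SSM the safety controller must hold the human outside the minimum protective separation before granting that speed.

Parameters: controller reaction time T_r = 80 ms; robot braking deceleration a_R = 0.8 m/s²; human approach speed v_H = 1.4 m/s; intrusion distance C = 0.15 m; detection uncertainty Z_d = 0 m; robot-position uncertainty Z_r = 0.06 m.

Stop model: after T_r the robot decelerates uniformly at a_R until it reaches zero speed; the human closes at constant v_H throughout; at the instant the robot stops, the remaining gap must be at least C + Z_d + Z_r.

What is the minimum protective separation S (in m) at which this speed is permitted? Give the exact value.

stop time T_s = (8/5)/(4/5) = 2.0000 s
reaction-phase robot travel = 1.6000·0.0800 = 0.1280 m
robot under decel: 1.6000²/(2·0.8000) = 1.6000 m
human closes 1.4000·2.0800 = 2.9120 m
margins: 0.1500+0.0000+0.0600 = 0.2100 m
S_min ≈ 0.1280+1.6000+2.9120+0.2100  ⇒  S_min = 97/20 m

S_min = 97/20 m = 4.8500 m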